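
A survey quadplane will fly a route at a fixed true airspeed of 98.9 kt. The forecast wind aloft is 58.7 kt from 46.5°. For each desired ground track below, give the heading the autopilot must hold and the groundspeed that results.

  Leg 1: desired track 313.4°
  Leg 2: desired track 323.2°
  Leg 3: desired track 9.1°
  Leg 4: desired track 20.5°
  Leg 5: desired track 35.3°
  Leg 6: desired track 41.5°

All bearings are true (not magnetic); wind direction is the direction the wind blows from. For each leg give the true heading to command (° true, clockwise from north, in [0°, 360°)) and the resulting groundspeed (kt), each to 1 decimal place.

Leg 1: heading=349.7°, groundspeed=82.8 kt
Leg 2: heading=359.3°, groundspeed=73.0 kt
Leg 3: heading=30.2°, groundspeed=45.6 kt
Leg 4: heading=35.6°, groundspeed=42.7 kt
Leg 5: heading=41.9°, groundspeed=40.7 kt
Leg 6: heading=44.5°, groundspeed=40.3 kt

Leg 1: desired track 313.4°; wind correction +36.3° → command heading 349.7°, groundspeed 82.8 kt
Leg 2: desired track 323.2°; wind correction +36.1° → command heading 359.3°, groundspeed 73.0 kt
Leg 3: desired track 9.1°; wind correction +21.1° → command heading 30.2°, groundspeed 45.6 kt
Leg 4: desired track 20.5°; wind correction +15.1° → command heading 35.6°, groundspeed 42.7 kt
Leg 5: desired track 35.3°; wind correction +6.6° → command heading 41.9°, groundspeed 40.7 kt
Leg 6: desired track 41.5°; wind correction +3.0° → command heading 44.5°, groundspeed 40.3 kt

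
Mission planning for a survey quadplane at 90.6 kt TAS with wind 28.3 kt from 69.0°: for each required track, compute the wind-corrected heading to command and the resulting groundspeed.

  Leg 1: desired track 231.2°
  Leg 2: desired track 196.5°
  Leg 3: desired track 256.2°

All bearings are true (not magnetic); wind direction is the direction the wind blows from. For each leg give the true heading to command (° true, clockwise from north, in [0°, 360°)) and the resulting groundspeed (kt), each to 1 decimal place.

Leg 1: desired track 231.2°; wind correction -5.5° → command heading 225.7°, groundspeed 117.1 kt
Leg 2: desired track 196.5°; wind correction -14.3° → command heading 182.2°, groundspeed 105.0 kt
Leg 3: desired track 256.2°; wind correction +2.2° → command heading 258.4°, groundspeed 118.6 kt

Leg 1: heading=225.7°, groundspeed=117.1 kt
Leg 2: heading=182.2°, groundspeed=105.0 kt
Leg 3: heading=258.4°, groundspeed=118.6 kt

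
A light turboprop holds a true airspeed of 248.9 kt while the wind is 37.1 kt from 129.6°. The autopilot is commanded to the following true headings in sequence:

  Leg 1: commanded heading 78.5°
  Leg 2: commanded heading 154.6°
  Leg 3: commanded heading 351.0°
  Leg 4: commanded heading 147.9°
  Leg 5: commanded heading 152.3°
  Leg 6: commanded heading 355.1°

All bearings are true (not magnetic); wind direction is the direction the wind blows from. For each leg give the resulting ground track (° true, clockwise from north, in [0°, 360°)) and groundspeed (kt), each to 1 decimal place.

Leg 1: heading 78.5°; drift -7.3° → track 71.2°, groundspeed 227.4 kt
Leg 2: heading 154.6°; drift +4.2° → track 158.8°, groundspeed 215.8 kt
Leg 3: heading 351.0°; drift -5.1° → track 345.9°, groundspeed 277.8 kt
Leg 4: heading 147.9°; drift +3.1° → track 151.0°, groundspeed 214.0 kt
Leg 5: heading 152.3°; drift +3.8° → track 156.1°, groundspeed 215.2 kt
Leg 6: heading 355.1°; drift -5.5° → track 349.6°, groundspeed 276.2 kt

Leg 1: track=71.2°, groundspeed=227.4 kt
Leg 2: track=158.8°, groundspeed=215.8 kt
Leg 3: track=345.9°, groundspeed=277.8 kt
Leg 4: track=151.0°, groundspeed=214.0 kt
Leg 5: track=156.1°, groundspeed=215.2 kt
Leg 6: track=349.6°, groundspeed=276.2 kt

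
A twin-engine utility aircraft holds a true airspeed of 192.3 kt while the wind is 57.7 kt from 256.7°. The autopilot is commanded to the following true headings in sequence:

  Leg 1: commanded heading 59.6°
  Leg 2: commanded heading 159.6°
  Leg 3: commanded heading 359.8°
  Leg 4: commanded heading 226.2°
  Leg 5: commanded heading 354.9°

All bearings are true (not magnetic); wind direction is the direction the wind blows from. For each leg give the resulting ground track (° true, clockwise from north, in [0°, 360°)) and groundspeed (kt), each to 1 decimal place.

Leg 1: heading 59.6°; drift +3.9° → track 63.5°, groundspeed 248.0 kt
Leg 2: heading 159.6°; drift -16.0° → track 143.6°, groundspeed 207.5 kt
Leg 3: heading 359.8°; drift +15.3° → track 15.1°, groundspeed 212.9 kt
Leg 4: heading 226.2°; drift -11.6° → track 214.6°, groundspeed 145.6 kt
Leg 5: heading 354.9°; drift +15.9° → track 10.8°, groundspeed 208.5 kt

Leg 1: track=63.5°, groundspeed=248.0 kt
Leg 2: track=143.6°, groundspeed=207.5 kt
Leg 3: track=15.1°, groundspeed=212.9 kt
Leg 4: track=214.6°, groundspeed=145.6 kt
Leg 5: track=10.8°, groundspeed=208.5 kt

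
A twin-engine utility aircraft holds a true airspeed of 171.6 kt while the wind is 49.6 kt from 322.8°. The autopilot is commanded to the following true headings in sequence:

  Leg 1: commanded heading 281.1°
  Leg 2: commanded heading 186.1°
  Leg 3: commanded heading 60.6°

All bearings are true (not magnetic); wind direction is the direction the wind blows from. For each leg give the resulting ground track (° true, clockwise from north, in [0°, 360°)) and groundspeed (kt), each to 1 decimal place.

Leg 1: track=267.3°, groundspeed=138.6 kt
Leg 2: track=176.8°, groundspeed=210.5 kt
Leg 3: track=76.0°, groundspeed=185.0 kt

Leg 1: heading 281.1°; drift -13.8° → track 267.3°, groundspeed 138.6 kt
Leg 2: heading 186.1°; drift -9.3° → track 176.8°, groundspeed 210.5 kt
Leg 3: heading 60.6°; drift +15.4° → track 76.0°, groundspeed 185.0 kt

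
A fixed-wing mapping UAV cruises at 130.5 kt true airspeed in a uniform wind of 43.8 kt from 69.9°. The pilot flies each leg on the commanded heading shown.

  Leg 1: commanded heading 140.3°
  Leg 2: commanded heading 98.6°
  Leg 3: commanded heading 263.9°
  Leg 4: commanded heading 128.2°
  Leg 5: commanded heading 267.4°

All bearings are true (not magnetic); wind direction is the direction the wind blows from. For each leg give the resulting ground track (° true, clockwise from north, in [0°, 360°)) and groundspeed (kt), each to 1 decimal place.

Leg 1: track=159.9°, groundspeed=122.9 kt
Leg 2: track=111.5°, groundspeed=94.5 kt
Leg 3: track=260.4°, groundspeed=173.3 kt
Leg 4: track=147.3°, groundspeed=113.8 kt
Leg 5: track=263.0°, groundspeed=172.8 kt

Leg 1: heading 140.3°; drift +19.6° → track 159.9°, groundspeed 122.9 kt
Leg 2: heading 98.6°; drift +12.9° → track 111.5°, groundspeed 94.5 kt
Leg 3: heading 263.9°; drift -3.5° → track 260.4°, groundspeed 173.3 kt
Leg 4: heading 128.2°; drift +19.1° → track 147.3°, groundspeed 113.8 kt
Leg 5: heading 267.4°; drift -4.4° → track 263.0°, groundspeed 172.8 kt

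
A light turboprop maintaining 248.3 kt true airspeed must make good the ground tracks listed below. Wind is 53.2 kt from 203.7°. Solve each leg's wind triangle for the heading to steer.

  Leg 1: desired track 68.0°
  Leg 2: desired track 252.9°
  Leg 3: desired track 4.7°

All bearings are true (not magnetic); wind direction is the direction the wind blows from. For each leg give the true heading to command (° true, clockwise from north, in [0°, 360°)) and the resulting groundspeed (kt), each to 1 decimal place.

Leg 1: desired track 68.0°; wind correction +8.6° → command heading 76.6°, groundspeed 283.6 kt
Leg 2: desired track 252.9°; wind correction -9.3° → command heading 243.6°, groundspeed 210.3 kt
Leg 3: desired track 4.7°; wind correction -4.0° → command heading 0.7°, groundspeed 298.0 kt

Leg 1: heading=76.6°, groundspeed=283.6 kt
Leg 2: heading=243.6°, groundspeed=210.3 kt
Leg 3: heading=0.7°, groundspeed=298.0 kt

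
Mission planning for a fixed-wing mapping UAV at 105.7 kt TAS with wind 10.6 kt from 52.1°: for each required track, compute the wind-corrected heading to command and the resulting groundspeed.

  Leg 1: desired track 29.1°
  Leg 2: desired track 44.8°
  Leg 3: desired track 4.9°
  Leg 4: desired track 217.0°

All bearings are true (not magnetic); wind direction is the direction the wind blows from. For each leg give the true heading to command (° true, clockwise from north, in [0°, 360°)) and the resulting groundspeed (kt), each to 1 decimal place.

Leg 1: heading=31.3°, groundspeed=95.9 kt
Leg 2: heading=45.5°, groundspeed=95.2 kt
Leg 3: heading=9.1°, groundspeed=98.2 kt
Leg 4: heading=215.5°, groundspeed=115.9 kt

Leg 1: desired track 29.1°; wind correction +2.2° → command heading 31.3°, groundspeed 95.9 kt
Leg 2: desired track 44.8°; wind correction +0.7° → command heading 45.5°, groundspeed 95.2 kt
Leg 3: desired track 4.9°; wind correction +4.2° → command heading 9.1°, groundspeed 98.2 kt
Leg 4: desired track 217.0°; wind correction -1.5° → command heading 215.5°, groundspeed 115.9 kt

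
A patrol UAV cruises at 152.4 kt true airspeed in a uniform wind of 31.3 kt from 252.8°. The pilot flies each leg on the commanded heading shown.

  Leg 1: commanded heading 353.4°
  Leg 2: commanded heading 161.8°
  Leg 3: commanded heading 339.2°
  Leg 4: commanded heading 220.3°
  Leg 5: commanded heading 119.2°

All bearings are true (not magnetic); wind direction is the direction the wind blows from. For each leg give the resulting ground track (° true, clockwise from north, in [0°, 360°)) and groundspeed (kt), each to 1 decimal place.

Leg 1: heading 353.4°; drift +11.0° → track 4.4°, groundspeed 161.1 kt
Leg 2: heading 161.8°; drift -11.6° → track 150.2°, groundspeed 156.1 kt
Leg 3: heading 339.2°; drift +11.7° → track 350.9°, groundspeed 153.6 kt
Leg 4: heading 220.3°; drift -7.6° → track 212.7°, groundspeed 127.1 kt
Leg 5: heading 119.2°; drift -7.4° → track 111.8°, groundspeed 175.5 kt

Leg 1: track=4.4°, groundspeed=161.1 kt
Leg 2: track=150.2°, groundspeed=156.1 kt
Leg 3: track=350.9°, groundspeed=153.6 kt
Leg 4: track=212.7°, groundspeed=127.1 kt
Leg 5: track=111.8°, groundspeed=175.5 kt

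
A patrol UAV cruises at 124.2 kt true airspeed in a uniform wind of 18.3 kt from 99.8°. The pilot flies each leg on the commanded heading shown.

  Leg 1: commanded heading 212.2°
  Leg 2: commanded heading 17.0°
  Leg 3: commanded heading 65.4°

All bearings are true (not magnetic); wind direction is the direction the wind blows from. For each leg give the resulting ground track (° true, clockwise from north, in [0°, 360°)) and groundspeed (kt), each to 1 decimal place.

Leg 1: track=219.5°, groundspeed=132.3 kt
Leg 2: track=8.5°, groundspeed=123.3 kt
Leg 3: track=60.0°, groundspeed=109.6 kt

Leg 1: heading 212.2°; drift +7.3° → track 219.5°, groundspeed 132.3 kt
Leg 2: heading 17.0°; drift -8.5° → track 8.5°, groundspeed 123.3 kt
Leg 3: heading 65.4°; drift -5.4° → track 60.0°, groundspeed 109.6 kt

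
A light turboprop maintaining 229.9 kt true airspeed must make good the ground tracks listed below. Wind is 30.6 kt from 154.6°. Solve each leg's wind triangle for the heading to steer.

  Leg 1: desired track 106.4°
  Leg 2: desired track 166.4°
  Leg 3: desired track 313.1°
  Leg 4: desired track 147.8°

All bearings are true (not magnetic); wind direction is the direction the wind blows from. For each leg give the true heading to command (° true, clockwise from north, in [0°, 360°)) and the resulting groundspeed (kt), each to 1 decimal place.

Leg 1: desired track 106.4°; wind correction +5.7° → command heading 112.1°, groundspeed 208.4 kt
Leg 2: desired track 166.4°; wind correction -1.6° → command heading 164.8°, groundspeed 199.9 kt
Leg 3: desired track 313.1°; wind correction -2.8° → command heading 310.3°, groundspeed 258.1 kt
Leg 4: desired track 147.8°; wind correction +0.9° → command heading 148.7°, groundspeed 199.5 kt

Leg 1: heading=112.1°, groundspeed=208.4 kt
Leg 2: heading=164.8°, groundspeed=199.9 kt
Leg 3: heading=310.3°, groundspeed=258.1 kt
Leg 4: heading=148.7°, groundspeed=199.5 kt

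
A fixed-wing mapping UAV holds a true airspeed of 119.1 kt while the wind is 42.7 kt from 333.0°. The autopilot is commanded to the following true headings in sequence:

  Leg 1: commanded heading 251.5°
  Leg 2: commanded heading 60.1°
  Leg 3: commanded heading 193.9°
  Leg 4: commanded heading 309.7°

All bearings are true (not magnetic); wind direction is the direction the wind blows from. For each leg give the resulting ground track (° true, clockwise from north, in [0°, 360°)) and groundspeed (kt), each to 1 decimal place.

Leg 1: heading 251.5°; drift -20.5° → track 231.0°, groundspeed 120.4 kt
Leg 2: heading 60.1°; drift +20.0° → track 80.1°, groundspeed 124.5 kt
Leg 3: heading 193.9°; drift -10.5° → track 183.4°, groundspeed 153.9 kt
Leg 4: heading 309.7°; drift -11.9° → track 297.8°, groundspeed 81.6 kt

Leg 1: track=231.0°, groundspeed=120.4 kt
Leg 2: track=80.1°, groundspeed=124.5 kt
Leg 3: track=183.4°, groundspeed=153.9 kt
Leg 4: track=297.8°, groundspeed=81.6 kt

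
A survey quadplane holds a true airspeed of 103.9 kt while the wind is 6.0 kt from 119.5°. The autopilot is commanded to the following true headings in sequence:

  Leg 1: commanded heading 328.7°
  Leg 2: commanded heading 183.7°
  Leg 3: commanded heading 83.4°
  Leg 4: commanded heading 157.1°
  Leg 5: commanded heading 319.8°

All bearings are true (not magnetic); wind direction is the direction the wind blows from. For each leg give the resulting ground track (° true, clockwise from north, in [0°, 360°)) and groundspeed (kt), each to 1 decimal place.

Leg 1: track=327.2°, groundspeed=109.2 kt
Leg 2: track=186.8°, groundspeed=101.4 kt
Leg 3: track=81.4°, groundspeed=99.1 kt
Leg 4: track=159.2°, groundspeed=99.2 kt
Leg 5: track=318.7°, groundspeed=109.5 kt

Leg 1: heading 328.7°; drift -1.5° → track 327.2°, groundspeed 109.2 kt
Leg 2: heading 183.7°; drift +3.1° → track 186.8°, groundspeed 101.4 kt
Leg 3: heading 83.4°; drift -2.0° → track 81.4°, groundspeed 99.1 kt
Leg 4: heading 157.1°; drift +2.1° → track 159.2°, groundspeed 99.2 kt
Leg 5: heading 319.8°; drift -1.1° → track 318.7°, groundspeed 109.5 kt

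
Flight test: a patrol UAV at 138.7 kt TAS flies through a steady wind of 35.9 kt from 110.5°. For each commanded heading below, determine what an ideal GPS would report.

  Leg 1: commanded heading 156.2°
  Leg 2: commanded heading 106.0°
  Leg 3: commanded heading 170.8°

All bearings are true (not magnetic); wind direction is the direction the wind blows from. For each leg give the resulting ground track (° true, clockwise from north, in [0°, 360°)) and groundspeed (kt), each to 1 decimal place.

Leg 1: track=168.9°, groundspeed=116.5 kt
Leg 2: track=104.4°, groundspeed=102.9 kt
Leg 3: track=185.3°, groundspeed=124.9 kt

Leg 1: heading 156.2°; drift +12.7° → track 168.9°, groundspeed 116.5 kt
Leg 2: heading 106.0°; drift -1.6° → track 104.4°, groundspeed 102.9 kt
Leg 3: heading 170.8°; drift +14.5° → track 185.3°, groundspeed 124.9 kt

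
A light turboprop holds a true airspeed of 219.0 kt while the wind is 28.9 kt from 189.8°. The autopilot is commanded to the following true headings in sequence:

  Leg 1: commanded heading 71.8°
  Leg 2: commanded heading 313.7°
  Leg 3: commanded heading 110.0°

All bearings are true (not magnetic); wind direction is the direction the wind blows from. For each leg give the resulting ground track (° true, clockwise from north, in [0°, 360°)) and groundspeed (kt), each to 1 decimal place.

Leg 1: heading 71.8°; drift -6.3° → track 65.5°, groundspeed 234.0 kt
Leg 2: heading 313.7°; drift +5.8° → track 319.5°, groundspeed 236.3 kt
Leg 3: heading 110.0°; drift -7.6° → track 102.4°, groundspeed 215.8 kt

Leg 1: track=65.5°, groundspeed=234.0 kt
Leg 2: track=319.5°, groundspeed=236.3 kt
Leg 3: track=102.4°, groundspeed=215.8 kt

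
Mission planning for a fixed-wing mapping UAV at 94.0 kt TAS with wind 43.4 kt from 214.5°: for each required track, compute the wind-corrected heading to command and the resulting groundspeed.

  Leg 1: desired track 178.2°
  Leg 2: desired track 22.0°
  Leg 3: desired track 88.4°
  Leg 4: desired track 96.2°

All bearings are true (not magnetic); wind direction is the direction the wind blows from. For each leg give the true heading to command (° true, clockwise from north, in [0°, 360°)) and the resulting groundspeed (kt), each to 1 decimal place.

Leg 1: heading=194.1°, groundspeed=55.4 kt
Leg 2: heading=16.3°, groundspeed=135.9 kt
Leg 3: heading=110.3°, groundspeed=112.8 kt
Leg 4: heading=120.2°, groundspeed=106.5 kt

Leg 1: desired track 178.2°; wind correction +15.9° → command heading 194.1°, groundspeed 55.4 kt
Leg 2: desired track 22.0°; wind correction -5.7° → command heading 16.3°, groundspeed 135.9 kt
Leg 3: desired track 88.4°; wind correction +21.9° → command heading 110.3°, groundspeed 112.8 kt
Leg 4: desired track 96.2°; wind correction +24.0° → command heading 120.2°, groundspeed 106.5 kt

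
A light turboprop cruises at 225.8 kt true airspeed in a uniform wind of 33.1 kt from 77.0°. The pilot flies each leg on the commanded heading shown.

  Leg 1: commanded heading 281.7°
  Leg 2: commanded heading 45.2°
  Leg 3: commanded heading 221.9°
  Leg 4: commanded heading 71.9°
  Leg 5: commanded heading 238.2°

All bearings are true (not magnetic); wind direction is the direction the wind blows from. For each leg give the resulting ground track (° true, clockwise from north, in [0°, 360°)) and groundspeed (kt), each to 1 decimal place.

Leg 1: track=278.6°, groundspeed=256.2 kt
Leg 2: track=40.2°, groundspeed=198.4 kt
Leg 3: track=226.2°, groundspeed=253.6 kt
Leg 4: track=71.0°, groundspeed=192.9 kt
Leg 5: track=240.6°, groundspeed=257.4 kt

Leg 1: heading 281.7°; drift -3.1° → track 278.6°, groundspeed 256.2 kt
Leg 2: heading 45.2°; drift -5.0° → track 40.2°, groundspeed 198.4 kt
Leg 3: heading 221.9°; drift +4.3° → track 226.2°, groundspeed 253.6 kt
Leg 4: heading 71.9°; drift -0.9° → track 71.0°, groundspeed 192.9 kt
Leg 5: heading 238.2°; drift +2.4° → track 240.6°, groundspeed 257.4 kt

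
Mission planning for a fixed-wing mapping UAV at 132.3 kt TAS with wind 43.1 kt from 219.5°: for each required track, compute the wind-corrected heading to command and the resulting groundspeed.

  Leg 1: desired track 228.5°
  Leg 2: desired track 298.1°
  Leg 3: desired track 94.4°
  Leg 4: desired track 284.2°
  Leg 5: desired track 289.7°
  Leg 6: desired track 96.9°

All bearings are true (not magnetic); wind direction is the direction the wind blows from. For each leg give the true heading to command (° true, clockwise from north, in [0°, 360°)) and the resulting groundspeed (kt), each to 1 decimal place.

Leg 1: heading=225.6°, groundspeed=89.6 kt
Leg 2: heading=279.5°, groundspeed=116.9 kt
Leg 3: heading=109.9°, groundspeed=152.3 kt
Leg 4: heading=267.1°, groundspeed=108.0 kt
Leg 5: heading=271.9°, groundspeed=111.3 kt
Leg 6: heading=112.8°, groundspeed=150.4 kt

Leg 1: desired track 228.5°; wind correction -2.9° → command heading 225.6°, groundspeed 89.6 kt
Leg 2: desired track 298.1°; wind correction -18.6° → command heading 279.5°, groundspeed 116.9 kt
Leg 3: desired track 94.4°; wind correction +15.5° → command heading 109.9°, groundspeed 152.3 kt
Leg 4: desired track 284.2°; wind correction -17.1° → command heading 267.1°, groundspeed 108.0 kt
Leg 5: desired track 289.7°; wind correction -17.8° → command heading 271.9°, groundspeed 111.3 kt
Leg 6: desired track 96.9°; wind correction +15.9° → command heading 112.8°, groundspeed 150.4 kt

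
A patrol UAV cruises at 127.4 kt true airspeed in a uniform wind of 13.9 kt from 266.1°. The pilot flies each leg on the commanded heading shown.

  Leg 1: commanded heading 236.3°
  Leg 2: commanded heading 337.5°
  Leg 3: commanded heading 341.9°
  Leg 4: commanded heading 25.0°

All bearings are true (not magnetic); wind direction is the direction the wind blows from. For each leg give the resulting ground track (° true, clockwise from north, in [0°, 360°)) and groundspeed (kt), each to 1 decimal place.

Leg 1: heading 236.3°; drift -3.4° → track 232.9°, groundspeed 115.5 kt
Leg 2: heading 337.5°; drift +6.1° → track 343.6°, groundspeed 123.7 kt
Leg 3: heading 341.9°; drift +6.2° → track 348.1°, groundspeed 124.7 kt
Leg 4: heading 25.0°; drift +5.2° → track 30.2°, groundspeed 134.7 kt

Leg 1: track=232.9°, groundspeed=115.5 kt
Leg 2: track=343.6°, groundspeed=123.7 kt
Leg 3: track=348.1°, groundspeed=124.7 kt
Leg 4: track=30.2°, groundspeed=134.7 kt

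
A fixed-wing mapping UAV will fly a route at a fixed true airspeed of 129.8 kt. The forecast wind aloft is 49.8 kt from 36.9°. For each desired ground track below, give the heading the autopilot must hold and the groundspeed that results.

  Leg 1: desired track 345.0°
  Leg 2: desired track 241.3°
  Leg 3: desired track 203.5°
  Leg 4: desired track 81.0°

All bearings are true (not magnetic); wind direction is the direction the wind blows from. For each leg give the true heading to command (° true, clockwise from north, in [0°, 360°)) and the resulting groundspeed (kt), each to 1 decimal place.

Leg 1: desired track 345.0°; wind correction +17.6° → command heading 2.6°, groundspeed 93.0 kt
Leg 2: desired track 241.3°; wind correction +9.1° → command heading 250.4°, groundspeed 173.5 kt
Leg 3: desired track 203.5°; wind correction -5.1° → command heading 198.4°, groundspeed 177.7 kt
Leg 4: desired track 81.0°; wind correction -15.5° → command heading 65.5°, groundspeed 89.3 kt

Leg 1: heading=2.6°, groundspeed=93.0 kt
Leg 2: heading=250.4°, groundspeed=173.5 kt
Leg 3: heading=198.4°, groundspeed=177.7 kt
Leg 4: heading=65.5°, groundspeed=89.3 kt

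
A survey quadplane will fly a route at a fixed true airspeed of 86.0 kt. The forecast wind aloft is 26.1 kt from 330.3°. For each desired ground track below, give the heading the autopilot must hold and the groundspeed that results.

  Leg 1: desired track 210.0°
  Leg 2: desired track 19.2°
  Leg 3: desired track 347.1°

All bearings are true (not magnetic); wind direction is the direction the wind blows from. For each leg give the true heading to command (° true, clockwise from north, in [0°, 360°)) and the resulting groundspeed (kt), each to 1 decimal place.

Leg 1: desired track 210.0°; wind correction +15.2° → command heading 225.2°, groundspeed 96.2 kt
Leg 2: desired track 19.2°; wind correction -13.2° → command heading 6.0°, groundspeed 66.6 kt
Leg 3: desired track 347.1°; wind correction -5.0° → command heading 342.1°, groundspeed 60.7 kt

Leg 1: heading=225.2°, groundspeed=96.2 kt
Leg 2: heading=6.0°, groundspeed=66.6 kt
Leg 3: heading=342.1°, groundspeed=60.7 kt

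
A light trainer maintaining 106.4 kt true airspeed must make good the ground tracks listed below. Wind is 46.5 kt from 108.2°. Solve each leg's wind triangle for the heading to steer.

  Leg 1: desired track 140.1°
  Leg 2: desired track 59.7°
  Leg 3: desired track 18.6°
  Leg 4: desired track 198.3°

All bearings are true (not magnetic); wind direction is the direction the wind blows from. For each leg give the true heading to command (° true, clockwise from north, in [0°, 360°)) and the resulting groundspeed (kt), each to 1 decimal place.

Leg 1: desired track 140.1°; wind correction -13.4° → command heading 126.7°, groundspeed 64.0 kt
Leg 2: desired track 59.7°; wind correction +19.1° → command heading 78.8°, groundspeed 69.7 kt
Leg 3: desired track 18.6°; wind correction +25.9° → command heading 44.5°, groundspeed 95.4 kt
Leg 4: desired track 198.3°; wind correction -25.9° → command heading 172.4°, groundspeed 95.8 kt

Leg 1: heading=126.7°, groundspeed=64.0 kt
Leg 2: heading=78.8°, groundspeed=69.7 kt
Leg 3: heading=44.5°, groundspeed=95.4 kt
Leg 4: heading=172.4°, groundspeed=95.8 kt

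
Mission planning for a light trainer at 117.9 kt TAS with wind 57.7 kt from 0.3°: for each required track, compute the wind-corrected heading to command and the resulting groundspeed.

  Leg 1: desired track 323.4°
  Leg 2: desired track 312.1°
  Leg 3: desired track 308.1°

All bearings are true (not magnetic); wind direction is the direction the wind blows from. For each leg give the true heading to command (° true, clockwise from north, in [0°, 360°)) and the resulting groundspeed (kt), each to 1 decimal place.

Leg 1: desired track 323.4°; wind correction +17.1° → command heading 340.5°, groundspeed 66.6 kt
Leg 2: desired track 312.1°; wind correction +21.4° → command heading 333.5°, groundspeed 71.3 kt
Leg 3: desired track 308.1°; wind correction +22.7° → command heading 330.8°, groundspeed 73.4 kt

Leg 1: heading=340.5°, groundspeed=66.6 kt
Leg 2: heading=333.5°, groundspeed=71.3 kt
Leg 3: heading=330.8°, groundspeed=73.4 kt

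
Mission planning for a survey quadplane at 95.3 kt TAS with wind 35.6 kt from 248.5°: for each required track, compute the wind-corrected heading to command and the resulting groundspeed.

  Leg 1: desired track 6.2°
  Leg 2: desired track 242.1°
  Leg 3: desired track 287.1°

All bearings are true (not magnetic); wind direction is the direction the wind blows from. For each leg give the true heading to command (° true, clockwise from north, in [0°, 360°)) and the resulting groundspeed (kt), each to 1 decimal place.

Leg 1: desired track 6.2°; wind correction -19.3° → command heading 346.9°, groundspeed 106.5 kt
Leg 2: desired track 242.1°; wind correction +2.4° → command heading 244.5°, groundspeed 59.8 kt
Leg 3: desired track 287.1°; wind correction -13.5° → command heading 273.6°, groundspeed 64.9 kt

Leg 1: heading=346.9°, groundspeed=106.5 kt
Leg 2: heading=244.5°, groundspeed=59.8 kt
Leg 3: heading=273.6°, groundspeed=64.9 kt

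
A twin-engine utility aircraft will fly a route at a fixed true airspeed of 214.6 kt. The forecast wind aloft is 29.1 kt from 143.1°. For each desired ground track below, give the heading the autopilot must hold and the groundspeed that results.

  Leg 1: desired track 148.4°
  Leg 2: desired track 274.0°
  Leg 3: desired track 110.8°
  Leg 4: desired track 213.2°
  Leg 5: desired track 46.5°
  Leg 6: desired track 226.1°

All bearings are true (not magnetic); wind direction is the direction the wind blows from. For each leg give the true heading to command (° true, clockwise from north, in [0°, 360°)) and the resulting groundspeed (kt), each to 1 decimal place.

Leg 1: heading=147.7°, groundspeed=185.6 kt
Leg 2: heading=268.1°, groundspeed=232.5 kt
Leg 3: heading=115.0°, groundspeed=189.4 kt
Leg 4: heading=205.9°, groundspeed=202.9 kt
Leg 5: heading=54.2°, groundspeed=216.0 kt
Leg 6: heading=218.4°, groundspeed=209.1 kt

Leg 1: desired track 148.4°; wind correction -0.7° → command heading 147.7°, groundspeed 185.6 kt
Leg 2: desired track 274.0°; wind correction -5.9° → command heading 268.1°, groundspeed 232.5 kt
Leg 3: desired track 110.8°; wind correction +4.2° → command heading 115.0°, groundspeed 189.4 kt
Leg 4: desired track 213.2°; wind correction -7.3° → command heading 205.9°, groundspeed 202.9 kt
Leg 5: desired track 46.5°; wind correction +7.7° → command heading 54.2°, groundspeed 216.0 kt
Leg 6: desired track 226.1°; wind correction -7.7° → command heading 218.4°, groundspeed 209.1 kt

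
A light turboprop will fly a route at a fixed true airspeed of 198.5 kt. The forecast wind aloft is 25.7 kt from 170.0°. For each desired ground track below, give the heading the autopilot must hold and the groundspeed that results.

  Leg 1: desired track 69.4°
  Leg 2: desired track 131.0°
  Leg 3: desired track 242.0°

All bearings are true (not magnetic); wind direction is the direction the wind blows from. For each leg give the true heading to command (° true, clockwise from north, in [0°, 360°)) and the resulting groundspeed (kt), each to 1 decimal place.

Leg 1: desired track 69.4°; wind correction +7.3° → command heading 76.7°, groundspeed 201.6 kt
Leg 2: desired track 131.0°; wind correction +4.7° → command heading 135.7°, groundspeed 177.9 kt
Leg 3: desired track 242.0°; wind correction -7.1° → command heading 234.9°, groundspeed 189.0 kt

Leg 1: heading=76.7°, groundspeed=201.6 kt
Leg 2: heading=135.7°, groundspeed=177.9 kt
Leg 3: heading=234.9°, groundspeed=189.0 kt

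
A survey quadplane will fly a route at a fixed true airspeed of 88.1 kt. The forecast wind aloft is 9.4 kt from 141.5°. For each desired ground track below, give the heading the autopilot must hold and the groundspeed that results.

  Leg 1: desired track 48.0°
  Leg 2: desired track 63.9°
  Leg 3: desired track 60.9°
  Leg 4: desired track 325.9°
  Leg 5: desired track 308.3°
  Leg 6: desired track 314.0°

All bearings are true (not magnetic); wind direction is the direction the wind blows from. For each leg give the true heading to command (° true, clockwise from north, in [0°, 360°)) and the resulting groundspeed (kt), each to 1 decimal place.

Leg 1: desired track 48.0°; wind correction +6.1° → command heading 54.1°, groundspeed 88.2 kt
Leg 2: desired track 63.9°; wind correction +6.0° → command heading 69.9°, groundspeed 85.6 kt
Leg 3: desired track 60.9°; wind correction +6.0° → command heading 66.9°, groundspeed 86.1 kt
Leg 4: desired track 325.9°; wind correction +0.5° → command heading 326.4°, groundspeed 97.5 kt
Leg 5: desired track 308.3°; wind correction -1.4° → command heading 306.9°, groundspeed 97.2 kt
Leg 6: desired track 314.0°; wind correction -0.8° → command heading 313.2°, groundspeed 97.4 kt

Leg 1: heading=54.1°, groundspeed=88.2 kt
Leg 2: heading=69.9°, groundspeed=85.6 kt
Leg 3: heading=66.9°, groundspeed=86.1 kt
Leg 4: heading=326.4°, groundspeed=97.5 kt
Leg 5: heading=306.9°, groundspeed=97.2 kt
Leg 6: heading=313.2°, groundspeed=97.4 kt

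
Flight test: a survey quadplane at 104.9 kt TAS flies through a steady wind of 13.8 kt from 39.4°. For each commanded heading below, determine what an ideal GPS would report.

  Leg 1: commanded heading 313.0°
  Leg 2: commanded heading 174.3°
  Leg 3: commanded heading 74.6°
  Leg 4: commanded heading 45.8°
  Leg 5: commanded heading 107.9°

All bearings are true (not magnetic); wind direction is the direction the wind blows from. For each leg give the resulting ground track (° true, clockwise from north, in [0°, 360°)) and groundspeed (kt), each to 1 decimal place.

Leg 1: heading 313.0°; drift -7.5° → track 305.5°, groundspeed 104.9 kt
Leg 2: heading 174.3°; drift +4.9° → track 179.2°, groundspeed 115.1 kt
Leg 3: heading 74.6°; drift +4.9° → track 79.5°, groundspeed 94.0 kt
Leg 4: heading 45.8°; drift +1.0° → track 46.8°, groundspeed 91.2 kt
Leg 5: heading 107.9°; drift +7.3° → track 115.2°, groundspeed 100.7 kt

Leg 1: track=305.5°, groundspeed=104.9 kt
Leg 2: track=179.2°, groundspeed=115.1 kt
Leg 3: track=79.5°, groundspeed=94.0 kt
Leg 4: track=46.8°, groundspeed=91.2 kt
Leg 5: track=115.2°, groundspeed=100.7 kt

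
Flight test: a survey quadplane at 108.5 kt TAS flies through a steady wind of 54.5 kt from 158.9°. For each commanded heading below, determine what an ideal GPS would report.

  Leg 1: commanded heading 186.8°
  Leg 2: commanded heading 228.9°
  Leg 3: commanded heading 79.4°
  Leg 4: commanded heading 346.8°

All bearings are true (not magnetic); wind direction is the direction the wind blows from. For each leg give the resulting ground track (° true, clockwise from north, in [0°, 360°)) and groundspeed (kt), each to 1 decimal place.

Leg 1: track=209.7°, groundspeed=65.5 kt
Leg 2: track=258.6°, groundspeed=103.4 kt
Leg 3: track=50.9°, groundspeed=112.2 kt
Leg 4: track=344.2°, groundspeed=162.7 kt

Leg 1: heading 186.8°; drift +22.9° → track 209.7°, groundspeed 65.5 kt
Leg 2: heading 228.9°; drift +29.7° → track 258.6°, groundspeed 103.4 kt
Leg 3: heading 79.4°; drift -28.5° → track 50.9°, groundspeed 112.2 kt
Leg 4: heading 346.8°; drift -2.6° → track 344.2°, groundspeed 162.7 kt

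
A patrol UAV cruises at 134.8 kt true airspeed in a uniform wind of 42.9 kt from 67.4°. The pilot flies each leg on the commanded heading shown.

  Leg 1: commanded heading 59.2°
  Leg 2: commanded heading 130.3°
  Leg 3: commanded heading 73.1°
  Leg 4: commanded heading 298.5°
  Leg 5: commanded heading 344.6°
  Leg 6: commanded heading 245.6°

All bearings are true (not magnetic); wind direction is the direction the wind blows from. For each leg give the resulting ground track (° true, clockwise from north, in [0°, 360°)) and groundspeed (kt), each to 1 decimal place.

Leg 1: track=55.4°, groundspeed=92.5 kt
Leg 2: track=148.6°, groundspeed=121.4 kt
Leg 3: track=75.7°, groundspeed=92.2 kt
Leg 4: track=286.8°, groundspeed=165.1 kt
Leg 5: track=326.4°, groundspeed=136.2 kt
Leg 6: track=246.0°, groundspeed=177.7 kt

Leg 1: heading 59.2°; drift -3.8° → track 55.4°, groundspeed 92.5 kt
Leg 2: heading 130.3°; drift +18.3° → track 148.6°, groundspeed 121.4 kt
Leg 3: heading 73.1°; drift +2.6° → track 75.7°, groundspeed 92.2 kt
Leg 4: heading 298.5°; drift -11.7° → track 286.8°, groundspeed 165.1 kt
Leg 5: heading 344.6°; drift -18.2° → track 326.4°, groundspeed 136.2 kt
Leg 6: heading 245.6°; drift +0.4° → track 246.0°, groundspeed 177.7 kt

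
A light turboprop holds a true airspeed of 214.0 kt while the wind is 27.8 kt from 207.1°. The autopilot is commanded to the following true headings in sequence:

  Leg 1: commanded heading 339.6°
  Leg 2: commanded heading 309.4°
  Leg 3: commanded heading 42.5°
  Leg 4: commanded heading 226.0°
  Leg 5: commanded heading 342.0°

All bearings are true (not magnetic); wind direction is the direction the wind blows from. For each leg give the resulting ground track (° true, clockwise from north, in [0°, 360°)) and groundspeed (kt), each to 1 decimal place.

Leg 1: heading 339.6°; drift +5.0° → track 344.6°, groundspeed 233.7 kt
Leg 2: heading 309.4°; drift +7.0° → track 316.4°, groundspeed 221.6 kt
Leg 3: heading 42.5°; drift -1.8° → track 40.7°, groundspeed 240.9 kt
Leg 4: heading 226.0°; drift +2.7° → track 228.7°, groundspeed 187.9 kt
Leg 5: heading 342.0°; drift +4.8° → track 346.8°, groundspeed 234.5 kt

Leg 1: track=344.6°, groundspeed=233.7 kt
Leg 2: track=316.4°, groundspeed=221.6 kt
Leg 3: track=40.7°, groundspeed=240.9 kt
Leg 4: track=228.7°, groundspeed=187.9 kt
Leg 5: track=346.8°, groundspeed=234.5 kt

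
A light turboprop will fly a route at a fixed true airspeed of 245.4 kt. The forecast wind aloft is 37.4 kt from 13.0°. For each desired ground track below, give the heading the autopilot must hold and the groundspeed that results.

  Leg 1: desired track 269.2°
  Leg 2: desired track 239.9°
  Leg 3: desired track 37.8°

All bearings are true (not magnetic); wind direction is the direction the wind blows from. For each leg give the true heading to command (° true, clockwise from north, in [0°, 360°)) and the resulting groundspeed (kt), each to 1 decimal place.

Leg 1: heading=277.7°, groundspeed=251.6 kt
Leg 2: heading=246.3°, groundspeed=269.4 kt
Leg 3: heading=34.1°, groundspeed=210.9 kt

Leg 1: desired track 269.2°; wind correction +8.5° → command heading 277.7°, groundspeed 251.6 kt
Leg 2: desired track 239.9°; wind correction +6.4° → command heading 246.3°, groundspeed 269.4 kt
Leg 3: desired track 37.8°; wind correction -3.7° → command heading 34.1°, groundspeed 210.9 kt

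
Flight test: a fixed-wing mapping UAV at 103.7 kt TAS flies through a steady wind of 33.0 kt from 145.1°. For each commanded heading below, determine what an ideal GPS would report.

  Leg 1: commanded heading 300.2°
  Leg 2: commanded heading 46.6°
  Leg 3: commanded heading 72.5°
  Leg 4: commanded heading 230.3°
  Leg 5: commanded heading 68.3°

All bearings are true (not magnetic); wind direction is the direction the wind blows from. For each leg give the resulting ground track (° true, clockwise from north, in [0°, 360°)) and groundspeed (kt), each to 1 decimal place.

Leg 1: track=306.1°, groundspeed=134.4 kt
Leg 2: track=29.9°, groundspeed=113.4 kt
Leg 3: track=53.9°, groundspeed=99.0 kt
Leg 4: track=248.3°, groundspeed=106.2 kt
Leg 5: track=49.8°, groundspeed=101.4 kt

Leg 1: heading 300.2°; drift +5.9° → track 306.1°, groundspeed 134.4 kt
Leg 2: heading 46.6°; drift -16.7° → track 29.9°, groundspeed 113.4 kt
Leg 3: heading 72.5°; drift -18.6° → track 53.9°, groundspeed 99.0 kt
Leg 4: heading 230.3°; drift +18.0° → track 248.3°, groundspeed 106.2 kt
Leg 5: heading 68.3°; drift -18.5° → track 49.8°, groundspeed 101.4 kt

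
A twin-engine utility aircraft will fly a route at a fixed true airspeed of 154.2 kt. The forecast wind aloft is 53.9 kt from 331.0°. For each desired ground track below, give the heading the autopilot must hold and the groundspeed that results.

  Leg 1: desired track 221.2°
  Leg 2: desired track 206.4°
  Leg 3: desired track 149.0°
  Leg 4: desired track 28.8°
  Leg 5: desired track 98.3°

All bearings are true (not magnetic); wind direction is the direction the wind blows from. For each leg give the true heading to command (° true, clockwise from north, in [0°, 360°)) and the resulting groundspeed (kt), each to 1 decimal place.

Leg 1: desired track 221.2°; wind correction +19.2° → command heading 240.4°, groundspeed 163.9 kt
Leg 2: desired track 206.4°; wind correction +16.7° → command heading 223.1°, groundspeed 178.3 kt
Leg 3: desired track 149.0°; wind correction -0.7° → command heading 148.3°, groundspeed 208.1 kt
Leg 4: desired track 28.8°; wind correction -17.2° → command heading 11.6°, groundspeed 118.6 kt
Leg 5: desired track 98.3°; wind correction -16.1° → command heading 82.2°, groundspeed 180.8 kt

Leg 1: heading=240.4°, groundspeed=163.9 kt
Leg 2: heading=223.1°, groundspeed=178.3 kt
Leg 3: heading=148.3°, groundspeed=208.1 kt
Leg 4: heading=11.6°, groundspeed=118.6 kt
Leg 5: heading=82.2°, groundspeed=180.8 kt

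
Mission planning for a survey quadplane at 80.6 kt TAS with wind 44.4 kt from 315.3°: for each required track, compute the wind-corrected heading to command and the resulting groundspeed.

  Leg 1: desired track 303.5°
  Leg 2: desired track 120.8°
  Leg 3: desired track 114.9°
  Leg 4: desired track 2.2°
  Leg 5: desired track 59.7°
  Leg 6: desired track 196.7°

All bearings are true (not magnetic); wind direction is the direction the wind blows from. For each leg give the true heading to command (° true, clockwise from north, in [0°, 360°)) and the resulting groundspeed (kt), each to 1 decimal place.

Leg 1: desired track 303.5°; wind correction +6.5° → command heading 310.0°, groundspeed 36.6 kt
Leg 2: desired track 120.8°; wind correction -7.9° → command heading 112.9°, groundspeed 122.8 kt
Leg 3: desired track 114.9°; wind correction -11.1° → command heading 103.8°, groundspeed 120.7 kt
Leg 4: desired track 2.2°; wind correction -23.7° → command heading 338.5°, groundspeed 43.5 kt
Leg 5: desired track 59.7°; wind correction -32.2° → command heading 27.5°, groundspeed 79.2 kt
Leg 6: desired track 196.7°; wind correction +28.9° → command heading 225.6°, groundspeed 91.8 kt

Leg 1: heading=310.0°, groundspeed=36.6 kt
Leg 2: heading=112.9°, groundspeed=122.8 kt
Leg 3: heading=103.8°, groundspeed=120.7 kt
Leg 4: heading=338.5°, groundspeed=43.5 kt
Leg 5: heading=27.5°, groundspeed=79.2 kt
Leg 6: heading=225.6°, groundspeed=91.8 kt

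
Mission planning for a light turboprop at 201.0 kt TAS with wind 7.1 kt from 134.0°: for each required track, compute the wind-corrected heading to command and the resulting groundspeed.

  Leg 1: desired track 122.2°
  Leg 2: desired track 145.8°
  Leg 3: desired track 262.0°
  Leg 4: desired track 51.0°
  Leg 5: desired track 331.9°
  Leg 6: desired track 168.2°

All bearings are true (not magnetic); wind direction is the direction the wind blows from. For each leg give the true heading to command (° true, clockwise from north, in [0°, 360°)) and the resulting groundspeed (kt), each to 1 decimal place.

Leg 1: heading=122.6°, groundspeed=194.0 kt
Leg 2: heading=145.4°, groundspeed=194.0 kt
Leg 3: heading=260.4°, groundspeed=205.3 kt
Leg 4: heading=53.0°, groundspeed=200.0 kt
Leg 5: heading=332.5°, groundspeed=207.7 kt
Leg 6: heading=167.1°, groundspeed=195.1 kt

Leg 1: desired track 122.2°; wind correction +0.4° → command heading 122.6°, groundspeed 194.0 kt
Leg 2: desired track 145.8°; wind correction -0.4° → command heading 145.4°, groundspeed 194.0 kt
Leg 3: desired track 262.0°; wind correction -1.6° → command heading 260.4°, groundspeed 205.3 kt
Leg 4: desired track 51.0°; wind correction +2.0° → command heading 53.0°, groundspeed 200.0 kt
Leg 5: desired track 331.9°; wind correction +0.6° → command heading 332.5°, groundspeed 207.7 kt
Leg 6: desired track 168.2°; wind correction -1.1° → command heading 167.1°, groundspeed 195.1 kt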